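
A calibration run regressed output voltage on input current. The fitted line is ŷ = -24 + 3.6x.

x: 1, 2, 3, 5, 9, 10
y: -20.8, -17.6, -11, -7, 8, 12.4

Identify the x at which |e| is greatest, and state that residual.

x = 3, e = 2.2

x=1: ŷ = -24 + 3.6·1 = -20.4; e = -20.8 − (-20.4) = -0.4
x=2: ŷ = -24 + 3.6·2 = -16.8; e = -17.6 − (-16.8) = -0.8
x=3: ŷ = -24 + 3.6·3 = -13.2; e = -11 − (-13.2) = 2.2
x=5: ŷ = -24 + 3.6·5 = -6; e = -7 − (-6) = -1
x=9: ŷ = -24 + 3.6·9 = 8.4; e = 8 − 8.4 = -0.4
x=10: ŷ = -24 + 3.6·10 = 12; e = 12.4 − 12 = 0.4
Largest |e| is 2.2 at x = 3, residual 2.2.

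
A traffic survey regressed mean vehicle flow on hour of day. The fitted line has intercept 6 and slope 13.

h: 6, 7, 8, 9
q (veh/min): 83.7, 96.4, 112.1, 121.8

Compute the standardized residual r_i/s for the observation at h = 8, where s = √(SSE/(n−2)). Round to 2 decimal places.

1.18

h=6: q̂ = 6 + 13·6 = 84; r = 83.7 − 84 = -0.3
h=7: q̂ = 6 + 13·7 = 97; r = 96.4 − 97 = -0.6
h=8: q̂ = 6 + 13·8 = 110; r = 112.1 − 110 = 2.1
h=9: q̂ = 6 + 13·9 = 123; r = 121.8 − 123 = -1.2
SSE = 0.09 + 0.36 + 4.41 + 1.44 = 6.3
s = √(6.3/2) = 1.77482
r/s = 2.1 / 1.77482 = 1.18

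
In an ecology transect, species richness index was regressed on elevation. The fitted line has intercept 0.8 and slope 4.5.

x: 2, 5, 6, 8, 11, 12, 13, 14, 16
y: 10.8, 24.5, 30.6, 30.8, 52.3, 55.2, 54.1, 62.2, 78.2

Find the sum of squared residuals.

x=2: ŷ = 0.8 + 4.5·2 = 9.8; r = 10.8 − 9.8 = 1
x=5: ŷ = 0.8 + 4.5·5 = 23.3; r = 24.5 − 23.3 = 1.2
x=6: ŷ = 0.8 + 4.5·6 = 27.8; r = 30.6 − 27.8 = 2.8
x=8: ŷ = 0.8 + 4.5·8 = 36.8; r = 30.8 − 36.8 = -6
x=11: ŷ = 0.8 + 4.5·11 = 50.3; r = 52.3 − 50.3 = 2
x=12: ŷ = 0.8 + 4.5·12 = 54.8; r = 55.2 − 54.8 = 0.4
x=13: ŷ = 0.8 + 4.5·13 = 59.3; r = 54.1 − 59.3 = -5.2
x=14: ŷ = 0.8 + 4.5·14 = 63.8; r = 62.2 − 63.8 = -1.6
x=16: ŷ = 0.8 + 4.5·16 = 72.8; r = 78.2 − 72.8 = 5.4
SSE = 1 + 1.44 + 7.84 + 36 + 4 + 0.16 + 27.04 + 2.56 + 29.16 = 109.2

SSE = 109.2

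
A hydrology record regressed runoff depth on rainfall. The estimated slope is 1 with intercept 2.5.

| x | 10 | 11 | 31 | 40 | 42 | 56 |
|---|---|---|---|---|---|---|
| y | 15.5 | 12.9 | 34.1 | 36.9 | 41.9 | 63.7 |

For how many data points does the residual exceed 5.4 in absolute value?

1

x=10: ŷ = 2.5 + 10 = 12.5; r = 15.5 − 12.5 = 3
x=11: ŷ = 2.5 + 11 = 13.5; r = 12.9 − 13.5 = -0.6
x=31: ŷ = 2.5 + 31 = 33.5; r = 34.1 − 33.5 = 0.6
x=40: ŷ = 2.5 + 40 = 42.5; r = 36.9 − 42.5 = -5.6
x=42: ŷ = 2.5 + 42 = 44.5; r = 41.9 − 44.5 = -2.6
x=56: ŷ = 2.5 + 56 = 58.5; r = 63.7 − 58.5 = 5.2
|r| > 5.4: x=40 (|r|=5.6) → 1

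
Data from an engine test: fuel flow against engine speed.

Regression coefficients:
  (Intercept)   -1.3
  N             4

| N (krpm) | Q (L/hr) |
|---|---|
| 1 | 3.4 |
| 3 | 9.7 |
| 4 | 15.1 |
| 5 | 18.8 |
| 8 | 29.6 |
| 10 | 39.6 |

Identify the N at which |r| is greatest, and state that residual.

N=1: ŷ = -1.3 + 4·1 = 2.7; r = 3.4 − 2.7 = 0.7
N=3: ŷ = -1.3 + 4·3 = 10.7; r = 9.7 − 10.7 = -1
N=4: ŷ = -1.3 + 4·4 = 14.7; r = 15.1 − 14.7 = 0.4
N=5: ŷ = -1.3 + 4·5 = 18.7; r = 18.8 − 18.7 = 0.1
N=8: ŷ = -1.3 + 4·8 = 30.7; r = 29.6 − 30.7 = -1.1
N=10: ŷ = -1.3 + 4·10 = 38.7; r = 39.6 − 38.7 = 0.9
Largest |r| is 1.1 at N = 8, residual -1.1.

N = 8, r = -1.1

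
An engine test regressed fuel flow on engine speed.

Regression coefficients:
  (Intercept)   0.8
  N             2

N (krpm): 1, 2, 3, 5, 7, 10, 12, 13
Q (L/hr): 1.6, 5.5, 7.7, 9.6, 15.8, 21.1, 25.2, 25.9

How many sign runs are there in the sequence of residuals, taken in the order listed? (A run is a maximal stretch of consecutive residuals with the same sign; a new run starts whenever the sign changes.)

5 runs

N=1: ŷ = 0.8 + 2·1 = 2.8; r = 1.6 − 2.8 = -1.2
N=2: ŷ = 0.8 + 2·2 = 4.8; r = 5.5 − 4.8 = 0.7
N=3: ŷ = 0.8 + 2·3 = 6.8; r = 7.7 − 6.8 = 0.9
N=5: ŷ = 0.8 + 2·5 = 10.8; r = 9.6 − 10.8 = -1.2
N=7: ŷ = 0.8 + 2·7 = 14.8; r = 15.8 − 14.8 = 1
N=10: ŷ = 0.8 + 2·10 = 20.8; r = 21.1 − 20.8 = 0.3
N=12: ŷ = 0.8 + 2·12 = 24.8; r = 25.2 − 24.8 = 0.4
N=13: ŷ = 0.8 + 2·13 = 26.8; r = 25.9 − 26.8 = -0.9
Signs: − + + − + + + −
Runs: −×1, +×2, −×1, +×3, −×1 → 5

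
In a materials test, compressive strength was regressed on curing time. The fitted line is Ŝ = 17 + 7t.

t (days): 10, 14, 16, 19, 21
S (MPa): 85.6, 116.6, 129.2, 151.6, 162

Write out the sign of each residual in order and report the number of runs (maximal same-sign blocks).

t=10: Ŝ = 17 + 7·10 = 87; r = 85.6 − 87 = -1.4
t=14: Ŝ = 17 + 7·14 = 115; r = 116.6 − 115 = 1.6
t=16: Ŝ = 17 + 7·16 = 129; r = 129.2 − 129 = 0.2
t=19: Ŝ = 17 + 7·19 = 150; r = 151.6 − 150 = 1.6
t=21: Ŝ = 17 + 7·21 = 164; r = 162 − 164 = -2
Signs: − + + + −
Runs: −×1, +×3, −×1 → 3

3 runs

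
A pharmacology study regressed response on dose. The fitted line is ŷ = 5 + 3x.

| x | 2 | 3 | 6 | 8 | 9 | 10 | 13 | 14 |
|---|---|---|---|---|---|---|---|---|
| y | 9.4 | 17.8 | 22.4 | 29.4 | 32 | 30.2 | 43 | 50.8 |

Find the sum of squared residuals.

SSE = 56

x=2: ŷ = 5 + 3·2 = 11; e = 9.4 − 11 = -1.6
x=3: ŷ = 5 + 3·3 = 14; e = 17.8 − 14 = 3.8
x=6: ŷ = 5 + 3·6 = 23; e = 22.4 − 23 = -0.6
x=8: ŷ = 5 + 3·8 = 29; e = 29.4 − 29 = 0.4
x=9: ŷ = 5 + 3·9 = 32; e = 32 − 32 = 0
x=10: ŷ = 5 + 3·10 = 35; e = 30.2 − 35 = -4.8
x=13: ŷ = 5 + 3·13 = 44; e = 43 − 44 = -1
x=14: ŷ = 5 + 3·14 = 47; e = 50.8 − 47 = 3.8
SSE = 2.56 + 14.44 + 0.36 + 0.16 + 0 + 23.04 + 1 + 14.44 = 56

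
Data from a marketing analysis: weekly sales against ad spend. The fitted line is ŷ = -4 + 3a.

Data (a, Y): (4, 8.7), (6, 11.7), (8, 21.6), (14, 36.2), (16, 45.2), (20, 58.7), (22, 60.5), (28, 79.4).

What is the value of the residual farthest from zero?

a=4: ŷ = -4 + 3·4 = 8; r = 8.7 − 8 = 0.7
a=6: ŷ = -4 + 3·6 = 14; r = 11.7 − 14 = -2.3
a=8: ŷ = -4 + 3·8 = 20; r = 21.6 − 20 = 1.6
a=14: ŷ = -4 + 3·14 = 38; r = 36.2 − 38 = -1.8
a=16: ŷ = -4 + 3·16 = 44; r = 45.2 − 44 = 1.2
a=20: ŷ = -4 + 3·20 = 56; r = 58.7 − 56 = 2.7
a=22: ŷ = -4 + 3·22 = 62; r = 60.5 − 62 = -1.5
a=28: ŷ = -4 + 3·28 = 80; r = 79.4 − 80 = -0.6
Largest |r| is 2.7 at a = 20, residual 2.7.

r = 2.7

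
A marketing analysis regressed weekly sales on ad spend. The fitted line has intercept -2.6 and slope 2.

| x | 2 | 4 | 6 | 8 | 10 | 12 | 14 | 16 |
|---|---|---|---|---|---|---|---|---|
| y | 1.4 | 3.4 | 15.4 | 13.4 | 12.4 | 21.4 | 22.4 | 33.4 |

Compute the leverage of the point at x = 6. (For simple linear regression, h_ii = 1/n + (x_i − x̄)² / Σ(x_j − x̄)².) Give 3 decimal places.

x̄ = (2 + 4 + 6 + 8 + 10 + 12 + 14 + 16)/8 = 9
Σ(x − x̄)² = 49 + 25 + 9 + 1 + 1 + 9 + 25 + 49 = 168
h = 1/8 + (-3)²/168 = 0.125 + 0.0535714 = 0.179

h = 0.179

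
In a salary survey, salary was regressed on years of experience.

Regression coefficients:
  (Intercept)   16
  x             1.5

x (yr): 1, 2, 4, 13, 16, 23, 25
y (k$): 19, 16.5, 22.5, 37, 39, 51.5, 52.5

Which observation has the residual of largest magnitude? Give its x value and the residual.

x = 2, e = -2.5

x=1: ŷ = 16 + 1.5·1 = 17.5; e = 19 − 17.5 = 1.5
x=2: ŷ = 16 + 1.5·2 = 19; e = 16.5 − 19 = -2.5
x=4: ŷ = 16 + 1.5·4 = 22; e = 22.5 − 22 = 0.5
x=13: ŷ = 16 + 1.5·13 = 35.5; e = 37 − 35.5 = 1.5
x=16: ŷ = 16 + 1.5·16 = 40; e = 39 − 40 = -1
x=23: ŷ = 16 + 1.5·23 = 50.5; e = 51.5 − 50.5 = 1
x=25: ŷ = 16 + 1.5·25 = 53.5; e = 52.5 − 53.5 = -1
Largest |e| is 2.5 at x = 2, residual -2.5.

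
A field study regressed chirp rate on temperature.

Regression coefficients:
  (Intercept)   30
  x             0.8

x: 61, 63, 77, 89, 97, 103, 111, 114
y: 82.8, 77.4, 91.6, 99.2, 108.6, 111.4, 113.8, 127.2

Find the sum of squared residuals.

x=61: ŷ = 30 + 0.8·61 = 78.8; e = 82.8 − 78.8 = 4
x=63: ŷ = 30 + 0.8·63 = 80.4; e = 77.4 − 80.4 = -3
x=77: ŷ = 30 + 0.8·77 = 91.6; e = 91.6 − 91.6 = 0
x=89: ŷ = 30 + 0.8·89 = 101.2; e = 99.2 − 101.2 = -2
x=97: ŷ = 30 + 0.8·97 = 107.6; e = 108.6 − 107.6 = 1
x=103: ŷ = 30 + 0.8·103 = 112.4; e = 111.4 − 112.4 = -1
x=111: ŷ = 30 + 0.8·111 = 118.8; e = 113.8 − 118.8 = -5
x=114: ŷ = 30 + 0.8·114 = 121.2; e = 127.2 − 121.2 = 6
SSE = 16 + 9 + 0 + 4 + 1 + 1 + 25 + 36 = 92

SSE = 92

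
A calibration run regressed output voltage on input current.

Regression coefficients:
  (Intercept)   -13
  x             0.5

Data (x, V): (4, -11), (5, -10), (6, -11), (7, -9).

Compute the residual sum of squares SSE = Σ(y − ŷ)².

SSE = 1.5

x=4: ŷ = -13 + 0.5·4 = -11; r = -11 − (-11) = 0
x=5: ŷ = -13 + 0.5·5 = -10.5; r = -10 − (-10.5) = 0.5
x=6: ŷ = -13 + 0.5·6 = -10; r = -11 − (-10) = -1
x=7: ŷ = -13 + 0.5·7 = -9.5; r = -9 − (-9.5) = 0.5
SSE = 0 + 0.25 + 1 + 0.25 = 1.5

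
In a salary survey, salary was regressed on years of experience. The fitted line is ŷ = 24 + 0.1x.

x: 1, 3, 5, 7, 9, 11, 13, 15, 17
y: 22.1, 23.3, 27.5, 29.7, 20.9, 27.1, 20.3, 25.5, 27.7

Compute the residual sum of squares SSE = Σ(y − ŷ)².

x=1: ŷ = 24 + 0.1·1 = 24.1; r = 22.1 − 24.1 = -2
x=3: ŷ = 24 + 0.1·3 = 24.3; r = 23.3 − 24.3 = -1
x=5: ŷ = 24 + 0.1·5 = 24.5; r = 27.5 − 24.5 = 3
x=7: ŷ = 24 + 0.1·7 = 24.7; r = 29.7 − 24.7 = 5
x=9: ŷ = 24 + 0.1·9 = 24.9; r = 20.9 − 24.9 = -4
x=11: ŷ = 24 + 0.1·11 = 25.1; r = 27.1 − 25.1 = 2
x=13: ŷ = 24 + 0.1·13 = 25.3; r = 20.3 − 25.3 = -5
x=15: ŷ = 24 + 0.1·15 = 25.5; r = 25.5 − 25.5 = 0
x=17: ŷ = 24 + 0.1·17 = 25.7; r = 27.7 − 25.7 = 2
SSE = 4 + 1 + 9 + 25 + 16 + 4 + 25 + 0 + 4 = 88

SSE = 88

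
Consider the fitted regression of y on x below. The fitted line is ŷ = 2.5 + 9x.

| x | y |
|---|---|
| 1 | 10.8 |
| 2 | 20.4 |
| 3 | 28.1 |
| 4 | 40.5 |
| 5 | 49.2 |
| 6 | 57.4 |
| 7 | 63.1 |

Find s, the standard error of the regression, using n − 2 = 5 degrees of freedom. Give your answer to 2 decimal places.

x=1: ŷ = 2.5 + 9·1 = 11.5; r = 10.8 − 11.5 = -0.7
x=2: ŷ = 2.5 + 9·2 = 20.5; r = 20.4 − 20.5 = -0.1
x=3: ŷ = 2.5 + 9·3 = 29.5; r = 28.1 − 29.5 = -1.4
x=4: ŷ = 2.5 + 9·4 = 38.5; r = 40.5 − 38.5 = 2
x=5: ŷ = 2.5 + 9·5 = 47.5; r = 49.2 − 47.5 = 1.7
x=6: ŷ = 2.5 + 9·6 = 56.5; r = 57.4 − 56.5 = 0.9
x=7: ŷ = 2.5 + 9·7 = 65.5; r = 63.1 − 65.5 = -2.4
SSE = 0.49 + 0.01 + 1.96 + 4 + 2.89 + 0.81 + 5.76 = 15.92
s = √(15.92/5) = √3.184 ≈ 1.78

s = 1.78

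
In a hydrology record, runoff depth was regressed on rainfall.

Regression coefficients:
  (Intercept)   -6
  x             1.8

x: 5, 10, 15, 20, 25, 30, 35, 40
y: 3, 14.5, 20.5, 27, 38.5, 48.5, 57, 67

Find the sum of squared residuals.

SSE = 17

x=5: ŷ = -6 + 1.8·5 = 3; r = 3 − 3 = 0
x=10: ŷ = -6 + 1.8·10 = 12; r = 14.5 − 12 = 2.5
x=15: ŷ = -6 + 1.8·15 = 21; r = 20.5 − 21 = -0.5
x=20: ŷ = -6 + 1.8·20 = 30; r = 27 − 30 = -3
x=25: ŷ = -6 + 1.8·25 = 39; r = 38.5 − 39 = -0.5
x=30: ŷ = -6 + 1.8·30 = 48; r = 48.5 − 48 = 0.5
x=35: ŷ = -6 + 1.8·35 = 57; r = 57 − 57 = 0
x=40: ŷ = -6 + 1.8·40 = 66; r = 67 − 66 = 1
SSE = 0 + 6.25 + 0.25 + 9 + 0.25 + 0.25 + 0 + 1 = 17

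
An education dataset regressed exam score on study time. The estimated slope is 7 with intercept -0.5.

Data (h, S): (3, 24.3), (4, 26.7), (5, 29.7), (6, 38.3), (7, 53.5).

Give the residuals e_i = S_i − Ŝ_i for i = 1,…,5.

3.8, -0.8, -4.8, -3.2, 5

h=3: Ŝ = -0.5 + 7·3 = 20.5; e = 24.3 − 20.5 = 3.8
h=4: Ŝ = -0.5 + 7·4 = 27.5; e = 26.7 − 27.5 = -0.8
h=5: Ŝ = -0.5 + 7·5 = 34.5; e = 29.7 − 34.5 = -4.8
h=6: Ŝ = -0.5 + 7·6 = 41.5; e = 38.3 − 41.5 = -3.2
h=7: Ŝ = -0.5 + 7·7 = 48.5; e = 53.5 − 48.5 = 5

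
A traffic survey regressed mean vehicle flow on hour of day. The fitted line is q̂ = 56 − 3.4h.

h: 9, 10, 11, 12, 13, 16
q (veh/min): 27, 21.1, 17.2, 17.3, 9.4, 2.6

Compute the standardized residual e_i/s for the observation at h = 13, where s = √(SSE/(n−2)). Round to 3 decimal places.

-1.182

h=9: q̂ = 56 − 3.4·9 = 25.4; e = 27 − 25.4 = 1.6
h=10: q̂ = 56 − 3.4·10 = 22; e = 21.1 − 22 = -0.9
h=11: q̂ = 56 − 3.4·11 = 18.6; e = 17.2 − 18.6 = -1.4
h=12: q̂ = 56 − 3.4·12 = 15.2; e = 17.3 − 15.2 = 2.1
h=13: q̂ = 56 − 3.4·13 = 11.8; e = 9.4 − 11.8 = -2.4
h=16: q̂ = 56 − 3.4·16 = 1.6; e = 2.6 − 1.6 = 1
SSE = 2.56 + 0.81 + 1.96 + 4.41 + 5.76 + 1 = 16.5
s = √(16.5/4) = 2.03101
e/s = -2.4 / 2.03101 = -1.182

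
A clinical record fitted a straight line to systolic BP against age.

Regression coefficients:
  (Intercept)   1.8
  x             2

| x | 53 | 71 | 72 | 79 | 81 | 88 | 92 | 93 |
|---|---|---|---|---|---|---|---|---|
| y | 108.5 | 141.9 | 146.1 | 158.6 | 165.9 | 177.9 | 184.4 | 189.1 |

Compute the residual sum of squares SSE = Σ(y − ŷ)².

x=53: ŷ = 1.8 + 2·53 = 107.8; e = 108.5 − 107.8 = 0.7
x=71: ŷ = 1.8 + 2·71 = 143.8; e = 141.9 − 143.8 = -1.9
x=72: ŷ = 1.8 + 2·72 = 145.8; e = 146.1 − 145.8 = 0.3
x=79: ŷ = 1.8 + 2·79 = 159.8; e = 158.6 − 159.8 = -1.2
x=81: ŷ = 1.8 + 2·81 = 163.8; e = 165.9 − 163.8 = 2.1
x=88: ŷ = 1.8 + 2·88 = 177.8; e = 177.9 − 177.8 = 0.1
x=92: ŷ = 1.8 + 2·92 = 185.8; e = 184.4 − 185.8 = -1.4
x=93: ŷ = 1.8 + 2·93 = 187.8; e = 189.1 − 187.8 = 1.3
SSE = 0.49 + 3.61 + 0.09 + 1.44 + 4.41 + 0.01 + 1.96 + 1.69 = 13.7

SSE = 13.7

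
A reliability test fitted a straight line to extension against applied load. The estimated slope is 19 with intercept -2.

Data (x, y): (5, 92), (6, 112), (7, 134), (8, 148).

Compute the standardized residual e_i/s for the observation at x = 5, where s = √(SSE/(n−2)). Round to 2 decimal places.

x=5: ŷ = -2 + 19·5 = 93; e = 92 − 93 = -1
x=6: ŷ = -2 + 19·6 = 112; e = 112 − 112 = 0
x=7: ŷ = -2 + 19·7 = 131; e = 134 − 131 = 3
x=8: ŷ = -2 + 19·8 = 150; e = 148 − 150 = -2
SSE = 1 + 0 + 9 + 4 = 14
s = √(14/2) = 2.64575
e/s = -1 / 2.64575 = -0.38

-0.38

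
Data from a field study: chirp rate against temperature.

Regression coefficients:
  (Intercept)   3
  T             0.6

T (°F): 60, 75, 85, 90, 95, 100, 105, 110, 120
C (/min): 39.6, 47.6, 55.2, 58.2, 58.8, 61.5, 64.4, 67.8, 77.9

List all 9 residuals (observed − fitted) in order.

0.6, -0.4, 1.2, 1.2, -1.2, -1.5, -1.6, -1.2, 2.9

T=60: ŷ = 3 + 0.6·60 = 39; r = 39.6 − 39 = 0.6
T=75: ŷ = 3 + 0.6·75 = 48; r = 47.6 − 48 = -0.4
T=85: ŷ = 3 + 0.6·85 = 54; r = 55.2 − 54 = 1.2
T=90: ŷ = 3 + 0.6·90 = 57; r = 58.2 − 57 = 1.2
T=95: ŷ = 3 + 0.6·95 = 60; r = 58.8 − 60 = -1.2
T=100: ŷ = 3 + 0.6·100 = 63; r = 61.5 − 63 = -1.5
T=105: ŷ = 3 + 0.6·105 = 66; r = 64.4 − 66 = -1.6
T=110: ŷ = 3 + 0.6·110 = 69; r = 67.8 − 69 = -1.2
T=120: ŷ = 3 + 0.6·120 = 75; r = 77.9 − 75 = 2.9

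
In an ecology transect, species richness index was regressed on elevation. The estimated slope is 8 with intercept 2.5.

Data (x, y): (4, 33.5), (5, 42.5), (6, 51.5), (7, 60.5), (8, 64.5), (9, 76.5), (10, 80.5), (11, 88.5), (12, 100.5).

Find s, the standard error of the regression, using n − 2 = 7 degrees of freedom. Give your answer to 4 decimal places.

x=4: ŷ = 2.5 + 8·4 = 34.5; e = 33.5 − 34.5 = -1
x=5: ŷ = 2.5 + 8·5 = 42.5; e = 42.5 − 42.5 = 0
x=6: ŷ = 2.5 + 8·6 = 50.5; e = 51.5 − 50.5 = 1
x=7: ŷ = 2.5 + 8·7 = 58.5; e = 60.5 − 58.5 = 2
x=8: ŷ = 2.5 + 8·8 = 66.5; e = 64.5 − 66.5 = -2
x=9: ŷ = 2.5 + 8·9 = 74.5; e = 76.5 − 74.5 = 2
x=10: ŷ = 2.5 + 8·10 = 82.5; e = 80.5 − 82.5 = -2
x=11: ŷ = 2.5 + 8·11 = 90.5; e = 88.5 − 90.5 = -2
x=12: ŷ = 2.5 + 8·12 = 98.5; e = 100.5 − 98.5 = 2
SSE = 1 + 0 + 1 + 4 + 4 + 4 + 4 + 4 + 4 = 26
s = √(26/7) = √3.71429 ≈ 1.9272

s = 1.9272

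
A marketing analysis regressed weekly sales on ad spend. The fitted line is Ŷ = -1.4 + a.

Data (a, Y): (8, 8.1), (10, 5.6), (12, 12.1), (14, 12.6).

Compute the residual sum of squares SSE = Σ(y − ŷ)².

SSE = 13.5

a=8: Ŷ = -1.4 + 8 = 6.6; r = 8.1 − 6.6 = 1.5
a=10: Ŷ = -1.4 + 10 = 8.6; r = 5.6 − 8.6 = -3
a=12: Ŷ = -1.4 + 12 = 10.6; r = 12.1 − 10.6 = 1.5
a=14: Ŷ = -1.4 + 14 = 12.6; r = 12.6 − 12.6 = 0
SSE = 2.25 + 9 + 2.25 + 0 = 13.5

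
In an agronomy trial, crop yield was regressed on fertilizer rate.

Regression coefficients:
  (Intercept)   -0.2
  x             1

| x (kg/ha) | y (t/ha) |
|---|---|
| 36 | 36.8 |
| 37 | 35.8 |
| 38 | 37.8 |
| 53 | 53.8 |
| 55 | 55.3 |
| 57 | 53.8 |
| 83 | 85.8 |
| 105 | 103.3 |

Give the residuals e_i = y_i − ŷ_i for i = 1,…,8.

x=36: ŷ = -0.2 + 36 = 35.8; e = 36.8 − 35.8 = 1
x=37: ŷ = -0.2 + 37 = 36.8; e = 35.8 − 36.8 = -1
x=38: ŷ = -0.2 + 38 = 37.8; e = 37.8 − 37.8 = 0
x=53: ŷ = -0.2 + 53 = 52.8; e = 53.8 − 52.8 = 1
x=55: ŷ = -0.2 + 55 = 54.8; e = 55.3 − 54.8 = 0.5
x=57: ŷ = -0.2 + 57 = 56.8; e = 53.8 − 56.8 = -3
x=83: ŷ = -0.2 + 83 = 82.8; e = 85.8 − 82.8 = 3
x=105: ŷ = -0.2 + 105 = 104.8; e = 103.3 − 104.8 = -1.5

1, -1, 0, 1, 0.5, -3, 3, -1.5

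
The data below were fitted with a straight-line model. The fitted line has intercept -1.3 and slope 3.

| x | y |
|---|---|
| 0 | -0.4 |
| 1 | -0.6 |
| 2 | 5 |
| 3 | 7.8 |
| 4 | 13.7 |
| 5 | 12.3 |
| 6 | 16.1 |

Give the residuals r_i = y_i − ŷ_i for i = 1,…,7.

0.9, -2.3, 0.3, 0.1, 3, -1.4, -0.6

x=0: ŷ = -1.3 + 3·0 = -1.3; r = -0.4 − (-1.3) = 0.9
x=1: ŷ = -1.3 + 3·1 = 1.7; r = -0.6 − 1.7 = -2.3
x=2: ŷ = -1.3 + 3·2 = 4.7; r = 5 − 4.7 = 0.3
x=3: ŷ = -1.3 + 3·3 = 7.7; r = 7.8 − 7.7 = 0.1
x=4: ŷ = -1.3 + 3·4 = 10.7; r = 13.7 − 10.7 = 3
x=5: ŷ = -1.3 + 3·5 = 13.7; r = 12.3 − 13.7 = -1.4
x=6: ŷ = -1.3 + 3·6 = 16.7; r = 16.1 − 16.7 = -0.6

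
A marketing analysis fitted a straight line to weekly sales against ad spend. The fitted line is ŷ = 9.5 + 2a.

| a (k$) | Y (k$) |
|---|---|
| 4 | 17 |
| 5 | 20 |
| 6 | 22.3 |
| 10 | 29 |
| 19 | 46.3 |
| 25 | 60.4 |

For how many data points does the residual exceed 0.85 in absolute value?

a=4: ŷ = 9.5 + 2·4 = 17.5; r = 17 − 17.5 = -0.5
a=5: ŷ = 9.5 + 2·5 = 19.5; r = 20 − 19.5 = 0.5
a=6: ŷ = 9.5 + 2·6 = 21.5; r = 22.3 − 21.5 = 0.8
a=10: ŷ = 9.5 + 2·10 = 29.5; r = 29 − 29.5 = -0.5
a=19: ŷ = 9.5 + 2·19 = 47.5; r = 46.3 − 47.5 = -1.2
a=25: ŷ = 9.5 + 2·25 = 59.5; r = 60.4 − 59.5 = 0.9
|r| > 0.85: a=19 (|r|=1.2), a=25 (|r|=0.9) → 2

2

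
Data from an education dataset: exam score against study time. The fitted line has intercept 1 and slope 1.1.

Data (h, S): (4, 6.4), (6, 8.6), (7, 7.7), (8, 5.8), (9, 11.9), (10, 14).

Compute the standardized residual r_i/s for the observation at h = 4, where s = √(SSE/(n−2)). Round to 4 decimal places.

h=4: ŷ = 1 + 1.1·4 = 5.4; r = 6.4 − 5.4 = 1
h=6: ŷ = 1 + 1.1·6 = 7.6; r = 8.6 − 7.6 = 1
h=7: ŷ = 1 + 1.1·7 = 8.7; r = 7.7 − 8.7 = -1
h=8: ŷ = 1 + 1.1·8 = 9.8; r = 5.8 − 9.8 = -4
h=9: ŷ = 1 + 1.1·9 = 10.9; r = 11.9 − 10.9 = 1
h=10: ŷ = 1 + 1.1·10 = 12; r = 14 − 12 = 2
SSE = 1 + 1 + 1 + 16 + 1 + 4 = 24
s = √(24/4) = 2.44949
r/s = 1 / 2.44949 = 0.4082

0.4082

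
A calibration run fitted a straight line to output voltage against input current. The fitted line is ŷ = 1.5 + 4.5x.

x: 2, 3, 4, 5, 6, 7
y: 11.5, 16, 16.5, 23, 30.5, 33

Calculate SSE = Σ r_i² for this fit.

SSE = 16

x=2: ŷ = 1.5 + 4.5·2 = 10.5; r = 11.5 − 10.5 = 1
x=3: ŷ = 1.5 + 4.5·3 = 15; r = 16 − 15 = 1
x=4: ŷ = 1.5 + 4.5·4 = 19.5; r = 16.5 − 19.5 = -3
x=5: ŷ = 1.5 + 4.5·5 = 24; r = 23 − 24 = -1
x=6: ŷ = 1.5 + 4.5·6 = 28.5; r = 30.5 − 28.5 = 2
x=7: ŷ = 1.5 + 4.5·7 = 33; r = 33 − 33 = 0
SSE = 1 + 1 + 9 + 1 + 4 + 0 = 16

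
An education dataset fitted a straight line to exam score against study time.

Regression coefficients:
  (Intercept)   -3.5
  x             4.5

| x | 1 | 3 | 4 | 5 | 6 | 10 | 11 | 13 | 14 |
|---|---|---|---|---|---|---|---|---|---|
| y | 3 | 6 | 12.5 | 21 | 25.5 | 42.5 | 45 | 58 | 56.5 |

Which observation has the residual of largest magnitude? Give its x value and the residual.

x=1: ŷ = -3.5 + 4.5·1 = 1; r = 3 − 1 = 2
x=3: ŷ = -3.5 + 4.5·3 = 10; r = 6 − 10 = -4
x=4: ŷ = -3.5 + 4.5·4 = 14.5; r = 12.5 − 14.5 = -2
x=5: ŷ = -3.5 + 4.5·5 = 19; r = 21 − 19 = 2
x=6: ŷ = -3.5 + 4.5·6 = 23.5; r = 25.5 − 23.5 = 2
x=10: ŷ = -3.5 + 4.5·10 = 41.5; r = 42.5 − 41.5 = 1
x=11: ŷ = -3.5 + 4.5·11 = 46; r = 45 − 46 = -1
x=13: ŷ = -3.5 + 4.5·13 = 55; r = 58 − 55 = 3
x=14: ŷ = -3.5 + 4.5·14 = 59.5; r = 56.5 − 59.5 = -3
Largest |r| is 4 at x = 3, residual -4.

x = 3, r = -4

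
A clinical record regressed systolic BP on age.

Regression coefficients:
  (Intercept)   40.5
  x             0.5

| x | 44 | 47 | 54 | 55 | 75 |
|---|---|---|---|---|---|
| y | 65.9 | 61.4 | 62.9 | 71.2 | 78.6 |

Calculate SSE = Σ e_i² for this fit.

SSE = 50.08

x=44: ŷ = 40.5 + 0.5·44 = 62.5; e = 65.9 − 62.5 = 3.4
x=47: ŷ = 40.5 + 0.5·47 = 64; e = 61.4 − 64 = -2.6
x=54: ŷ = 40.5 + 0.5·54 = 67.5; e = 62.9 − 67.5 = -4.6
x=55: ŷ = 40.5 + 0.5·55 = 68; e = 71.2 − 68 = 3.2
x=75: ŷ = 40.5 + 0.5·75 = 78; e = 78.6 − 78 = 0.6
SSE = 11.56 + 6.76 + 21.16 + 10.24 + 0.36 = 50.08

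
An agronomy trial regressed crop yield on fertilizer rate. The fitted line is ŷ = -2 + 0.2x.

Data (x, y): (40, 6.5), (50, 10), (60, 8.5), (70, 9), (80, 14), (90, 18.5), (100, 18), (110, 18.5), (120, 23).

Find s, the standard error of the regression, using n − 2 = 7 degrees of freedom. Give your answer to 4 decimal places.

x=40: ŷ = -2 + 0.2·40 = 6; e = 6.5 − 6 = 0.5
x=50: ŷ = -2 + 0.2·50 = 8; e = 10 − 8 = 2
x=60: ŷ = -2 + 0.2·60 = 10; e = 8.5 − 10 = -1.5
x=70: ŷ = -2 + 0.2·70 = 12; e = 9 − 12 = -3
x=80: ŷ = -2 + 0.2·80 = 14; e = 14 − 14 = 0
x=90: ŷ = -2 + 0.2·90 = 16; e = 18.5 − 16 = 2.5
x=100: ŷ = -2 + 0.2·100 = 18; e = 18 − 18 = 0
x=110: ŷ = -2 + 0.2·110 = 20; e = 18.5 − 20 = -1.5
x=120: ŷ = -2 + 0.2·120 = 22; e = 23 − 22 = 1
SSE = 0.25 + 4 + 2.25 + 9 + 0 + 6.25 + 0 + 2.25 + 1 = 25
s = √(25/7) = √3.57143 ≈ 1.8898

s = 1.8898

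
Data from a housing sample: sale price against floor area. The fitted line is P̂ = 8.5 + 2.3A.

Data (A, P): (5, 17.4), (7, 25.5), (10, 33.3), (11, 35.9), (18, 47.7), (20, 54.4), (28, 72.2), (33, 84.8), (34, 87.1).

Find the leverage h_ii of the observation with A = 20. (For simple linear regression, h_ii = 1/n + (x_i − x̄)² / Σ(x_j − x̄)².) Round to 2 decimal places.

Ā = (5 + 7 + 10 + 11 + 18 + 20 + 28 + 33 + 34)/9 = 18.4444
Σ(A − Ā)² = 180.753 + 130.975 + 71.3086 + 55.4198 + 0.197531 + 2.41975 + 91.3086 + 211.864 + 241.975 = 986.222
h = 1/9 + (1.55556)²/986.222 = 0.111111 + 0.00245356 = 0.11

h = 0.11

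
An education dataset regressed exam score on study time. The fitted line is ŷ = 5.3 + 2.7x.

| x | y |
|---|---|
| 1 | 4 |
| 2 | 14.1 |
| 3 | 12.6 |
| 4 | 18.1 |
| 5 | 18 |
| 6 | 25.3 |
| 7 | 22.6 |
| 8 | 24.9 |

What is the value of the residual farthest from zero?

r = -4

x=1: ŷ = 5.3 + 2.7·1 = 8; r = 4 − 8 = -4
x=2: ŷ = 5.3 + 2.7·2 = 10.7; r = 14.1 − 10.7 = 3.4
x=3: ŷ = 5.3 + 2.7·3 = 13.4; r = 12.6 − 13.4 = -0.8
x=4: ŷ = 5.3 + 2.7·4 = 16.1; r = 18.1 − 16.1 = 2
x=5: ŷ = 5.3 + 2.7·5 = 18.8; r = 18 − 18.8 = -0.8
x=6: ŷ = 5.3 + 2.7·6 = 21.5; r = 25.3 − 21.5 = 3.8
x=7: ŷ = 5.3 + 2.7·7 = 24.2; r = 22.6 − 24.2 = -1.6
x=8: ŷ = 5.3 + 2.7·8 = 26.9; r = 24.9 − 26.9 = -2
Largest |r| is 4 at x = 1, residual -4.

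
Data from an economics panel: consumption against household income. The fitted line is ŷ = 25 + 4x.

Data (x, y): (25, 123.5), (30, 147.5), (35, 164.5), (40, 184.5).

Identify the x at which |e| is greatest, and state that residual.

x = 30, e = 2.5

x=25: ŷ = 25 + 4·25 = 125; e = 123.5 − 125 = -1.5
x=30: ŷ = 25 + 4·30 = 145; e = 147.5 − 145 = 2.5
x=35: ŷ = 25 + 4·35 = 165; e = 164.5 − 165 = -0.5
x=40: ŷ = 25 + 4·40 = 185; e = 184.5 − 185 = -0.5
Largest |e| is 2.5 at x = 30, residual 2.5.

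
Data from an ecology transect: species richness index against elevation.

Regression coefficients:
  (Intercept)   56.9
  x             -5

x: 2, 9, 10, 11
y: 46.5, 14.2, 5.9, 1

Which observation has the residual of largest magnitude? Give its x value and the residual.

x=2: ŷ = 56.9 − 5·2 = 46.9; r = 46.5 − 46.9 = -0.4
x=9: ŷ = 56.9 − 5·9 = 11.9; r = 14.2 − 11.9 = 2.3
x=10: ŷ = 56.9 − 5·10 = 6.9; r = 5.9 − 6.9 = -1
x=11: ŷ = 56.9 − 5·11 = 1.9; r = 1 − 1.9 = -0.9
Largest |r| is 2.3 at x = 9, residual 2.3.

x = 9, r = 2.3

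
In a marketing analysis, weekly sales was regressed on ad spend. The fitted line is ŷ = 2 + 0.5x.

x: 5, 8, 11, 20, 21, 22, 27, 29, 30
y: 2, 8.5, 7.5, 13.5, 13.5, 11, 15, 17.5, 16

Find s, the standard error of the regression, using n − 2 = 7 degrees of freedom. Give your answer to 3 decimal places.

s = 1.773

x=5: ŷ = 2 + 0.5·5 = 4.5; e = 2 − 4.5 = -2.5
x=8: ŷ = 2 + 0.5·8 = 6; e = 8.5 − 6 = 2.5
x=11: ŷ = 2 + 0.5·11 = 7.5; e = 7.5 − 7.5 = 0
x=20: ŷ = 2 + 0.5·20 = 12; e = 13.5 − 12 = 1.5
x=21: ŷ = 2 + 0.5·21 = 12.5; e = 13.5 − 12.5 = 1
x=22: ŷ = 2 + 0.5·22 = 13; e = 11 − 13 = -2
x=27: ŷ = 2 + 0.5·27 = 15.5; e = 15 − 15.5 = -0.5
x=29: ŷ = 2 + 0.5·29 = 16.5; e = 17.5 − 16.5 = 1
x=30: ŷ = 2 + 0.5·30 = 17; e = 16 − 17 = -1
SSE = 6.25 + 6.25 + 0 + 2.25 + 1 + 4 + 0.25 + 1 + 1 = 22
s = √(22/7) = √3.14286 ≈ 1.773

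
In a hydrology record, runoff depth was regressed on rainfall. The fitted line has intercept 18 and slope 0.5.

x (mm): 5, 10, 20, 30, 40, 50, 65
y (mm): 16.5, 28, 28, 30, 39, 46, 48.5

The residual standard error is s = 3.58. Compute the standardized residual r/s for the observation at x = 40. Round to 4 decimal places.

ŷ = 18 + 0.5·40 = 38
r = 39 − 38 = 1
r/s = 1 / 3.58 = 0.2793

0.2793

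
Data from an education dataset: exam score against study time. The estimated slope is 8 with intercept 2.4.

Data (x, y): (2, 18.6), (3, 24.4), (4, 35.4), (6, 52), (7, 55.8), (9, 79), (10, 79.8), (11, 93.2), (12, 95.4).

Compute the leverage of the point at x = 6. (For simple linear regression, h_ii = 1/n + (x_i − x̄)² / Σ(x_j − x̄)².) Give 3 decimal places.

x̄ = (2 + 3 + 4 + 6 + 7 + 9 + 10 + 11 + 12)/9 = 7.11111
Σ(x − x̄)² = 26.1235 + 16.9012 + 9.67901 + 1.23457 + 0.0123457 + 3.5679 + 8.34568 + 15.1235 + 23.9012 = 104.889
h = 1/9 + (-1.11111)²/104.889 = 0.111111 + 0.0117702 = 0.123

h = 0.123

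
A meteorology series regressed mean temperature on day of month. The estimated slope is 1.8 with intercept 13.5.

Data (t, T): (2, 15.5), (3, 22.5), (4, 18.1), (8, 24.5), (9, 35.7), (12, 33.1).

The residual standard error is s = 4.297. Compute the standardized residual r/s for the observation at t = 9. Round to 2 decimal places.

T̂ = 13.5 + 1.8·9 = 29.7
r = 35.7 − 29.7 = 6
r/s = 6 / 4.297 = 1.40

1.40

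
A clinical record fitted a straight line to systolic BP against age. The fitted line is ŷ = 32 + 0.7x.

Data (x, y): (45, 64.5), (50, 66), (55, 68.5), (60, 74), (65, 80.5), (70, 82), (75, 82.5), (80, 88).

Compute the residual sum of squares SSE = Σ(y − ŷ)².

SSE = 20

x=45: ŷ = 32 + 0.7·45 = 63.5; r = 64.5 − 63.5 = 1
x=50: ŷ = 32 + 0.7·50 = 67; r = 66 − 67 = -1
x=55: ŷ = 32 + 0.7·55 = 70.5; r = 68.5 − 70.5 = -2
x=60: ŷ = 32 + 0.7·60 = 74; r = 74 − 74 = 0
x=65: ŷ = 32 + 0.7·65 = 77.5; r = 80.5 − 77.5 = 3
x=70: ŷ = 32 + 0.7·70 = 81; r = 82 − 81 = 1
x=75: ŷ = 32 + 0.7·75 = 84.5; r = 82.5 − 84.5 = -2
x=80: ŷ = 32 + 0.7·80 = 88; r = 88 − 88 = 0
SSE = 1 + 1 + 4 + 0 + 9 + 1 + 4 + 0 = 20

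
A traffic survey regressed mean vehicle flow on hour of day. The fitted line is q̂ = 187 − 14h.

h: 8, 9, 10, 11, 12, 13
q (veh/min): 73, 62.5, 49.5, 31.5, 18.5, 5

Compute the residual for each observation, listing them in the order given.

h=8: q̂ = 187 − 14·8 = 75; e = 73 − 75 = -2
h=9: q̂ = 187 − 14·9 = 61; e = 62.5 − 61 = 1.5
h=10: q̂ = 187 − 14·10 = 47; e = 49.5 − 47 = 2.5
h=11: q̂ = 187 − 14·11 = 33; e = 31.5 − 33 = -1.5
h=12: q̂ = 187 − 14·12 = 19; e = 18.5 − 19 = -0.5
h=13: q̂ = 187 − 14·13 = 5; e = 5 − 5 = 0

-2, 1.5, 2.5, -1.5, -0.5, 0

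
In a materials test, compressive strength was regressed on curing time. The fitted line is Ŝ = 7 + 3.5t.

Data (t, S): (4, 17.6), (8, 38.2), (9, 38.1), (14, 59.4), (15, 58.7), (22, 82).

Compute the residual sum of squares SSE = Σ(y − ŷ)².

SSE = 38.16

t=4: Ŝ = 7 + 3.5·4 = 21; e = 17.6 − 21 = -3.4
t=8: Ŝ = 7 + 3.5·8 = 35; e = 38.2 − 35 = 3.2
t=9: Ŝ = 7 + 3.5·9 = 38.5; e = 38.1 − 38.5 = -0.4
t=14: Ŝ = 7 + 3.5·14 = 56; e = 59.4 − 56 = 3.4
t=15: Ŝ = 7 + 3.5·15 = 59.5; e = 58.7 − 59.5 = -0.8
t=22: Ŝ = 7 + 3.5·22 = 84; e = 82 − 84 = -2
SSE = 11.56 + 10.24 + 0.16 + 11.56 + 0.64 + 4 = 38.16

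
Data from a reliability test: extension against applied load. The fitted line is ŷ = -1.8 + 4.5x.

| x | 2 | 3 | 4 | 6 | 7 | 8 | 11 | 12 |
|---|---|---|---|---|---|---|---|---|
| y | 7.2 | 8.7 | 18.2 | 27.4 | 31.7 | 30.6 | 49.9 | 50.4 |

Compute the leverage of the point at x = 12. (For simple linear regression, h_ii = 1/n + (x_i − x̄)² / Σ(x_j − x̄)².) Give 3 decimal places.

h = 0.439

x̄ = (2 + 3 + 4 + 6 + 7 + 8 + 11 + 12)/8 = 6.625
Σ(x − x̄)² = 21.3906 + 13.1406 + 6.89062 + 0.390625 + 0.140625 + 1.89062 + 19.1406 + 28.8906 = 91.875
h = 1/8 + (5.375)²/91.875 = 0.125 + 0.314456 = 0.439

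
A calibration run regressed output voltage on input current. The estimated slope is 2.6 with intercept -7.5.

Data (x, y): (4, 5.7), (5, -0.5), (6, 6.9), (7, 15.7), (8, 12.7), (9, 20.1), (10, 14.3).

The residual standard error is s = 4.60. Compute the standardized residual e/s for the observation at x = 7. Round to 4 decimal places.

1.0870

ŷ = -7.5 + 2.6·7 = 10.7
e = 15.7 − 10.7 = 5
e/s = 5 / 4.60 = 1.0870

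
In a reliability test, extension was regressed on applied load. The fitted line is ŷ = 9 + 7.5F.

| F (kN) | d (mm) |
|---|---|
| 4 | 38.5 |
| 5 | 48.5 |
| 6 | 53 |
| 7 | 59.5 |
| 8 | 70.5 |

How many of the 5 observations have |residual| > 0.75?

F=4: ŷ = 9 + 7.5·4 = 39; e = 38.5 − 39 = -0.5
F=5: ŷ = 9 + 7.5·5 = 46.5; e = 48.5 − 46.5 = 2
F=6: ŷ = 9 + 7.5·6 = 54; e = 53 − 54 = -1
F=7: ŷ = 9 + 7.5·7 = 61.5; e = 59.5 − 61.5 = -2
F=8: ŷ = 9 + 7.5·8 = 69; e = 70.5 − 69 = 1.5
|e| > 0.75: F=5 (|e|=2), F=6 (|e|=1), F=7 (|e|=2), F=8 (|e|=1.5) → 4

4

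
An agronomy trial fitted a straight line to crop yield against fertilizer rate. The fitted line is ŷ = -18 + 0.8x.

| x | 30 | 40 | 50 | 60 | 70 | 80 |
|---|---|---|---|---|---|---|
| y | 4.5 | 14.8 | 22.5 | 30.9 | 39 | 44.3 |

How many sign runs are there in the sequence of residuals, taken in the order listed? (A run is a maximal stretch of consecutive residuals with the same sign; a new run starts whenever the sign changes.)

x=30: ŷ = -18 + 0.8·30 = 6; e = 4.5 − 6 = -1.5
x=40: ŷ = -18 + 0.8·40 = 14; e = 14.8 − 14 = 0.8
x=50: ŷ = -18 + 0.8·50 = 22; e = 22.5 − 22 = 0.5
x=60: ŷ = -18 + 0.8·60 = 30; e = 30.9 − 30 = 0.9
x=70: ŷ = -18 + 0.8·70 = 38; e = 39 − 38 = 1
x=80: ŷ = -18 + 0.8·80 = 46; e = 44.3 − 46 = -1.7
Signs: − + + + + −
Runs: −×1, +×4, −×1 → 3

3 runs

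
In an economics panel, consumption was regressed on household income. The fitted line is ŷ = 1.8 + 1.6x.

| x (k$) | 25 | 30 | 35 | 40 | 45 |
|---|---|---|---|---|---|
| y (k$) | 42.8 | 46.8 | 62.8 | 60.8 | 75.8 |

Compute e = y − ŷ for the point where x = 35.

ŷ = 1.8 + 1.6·35 = 57.8
e = 62.8 − 57.8 = 5

e = 5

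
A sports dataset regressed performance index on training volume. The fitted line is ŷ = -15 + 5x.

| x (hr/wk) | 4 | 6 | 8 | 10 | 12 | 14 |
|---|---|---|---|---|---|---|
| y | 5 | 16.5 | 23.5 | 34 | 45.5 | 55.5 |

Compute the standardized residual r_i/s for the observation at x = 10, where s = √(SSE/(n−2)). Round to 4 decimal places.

-0.8165

x=4: ŷ = -15 + 5·4 = 5; r = 5 − 5 = 0
x=6: ŷ = -15 + 5·6 = 15; r = 16.5 − 15 = 1.5
x=8: ŷ = -15 + 5·8 = 25; r = 23.5 − 25 = -1.5
x=10: ŷ = -15 + 5·10 = 35; r = 34 − 35 = -1
x=12: ŷ = -15 + 5·12 = 45; r = 45.5 − 45 = 0.5
x=14: ŷ = -15 + 5·14 = 55; r = 55.5 − 55 = 0.5
SSE = 0 + 2.25 + 2.25 + 1 + 0.25 + 0.25 = 6
s = √(6/4) = 1.22474
r/s = -1 / 1.22474 = -0.8165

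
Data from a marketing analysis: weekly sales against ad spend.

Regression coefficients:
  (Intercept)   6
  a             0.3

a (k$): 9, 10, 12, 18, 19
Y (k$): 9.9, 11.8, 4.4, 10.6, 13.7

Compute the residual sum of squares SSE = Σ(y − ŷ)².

SSE = 40.96

a=9: Ŷ = 6 + 0.3·9 = 8.7; r = 9.9 − 8.7 = 1.2
a=10: Ŷ = 6 + 0.3·10 = 9; r = 11.8 − 9 = 2.8
a=12: Ŷ = 6 + 0.3·12 = 9.6; r = 4.4 − 9.6 = -5.2
a=18: Ŷ = 6 + 0.3·18 = 11.4; r = 10.6 − 11.4 = -0.8
a=19: Ŷ = 6 + 0.3·19 = 11.7; r = 13.7 − 11.7 = 2
SSE = 1.44 + 7.84 + 27.04 + 0.64 + 4 = 40.96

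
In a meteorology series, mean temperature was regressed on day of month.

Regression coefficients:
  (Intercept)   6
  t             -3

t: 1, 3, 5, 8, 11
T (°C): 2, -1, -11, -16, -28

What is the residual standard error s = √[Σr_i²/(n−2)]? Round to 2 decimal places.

s = 2.16

t=1: T̂ = 6 − 3·1 = 3; r = 2 − 3 = -1
t=3: T̂ = 6 − 3·3 = -3; r = -1 − (-3) = 2
t=5: T̂ = 6 − 3·5 = -9; r = -11 − (-9) = -2
t=8: T̂ = 6 − 3·8 = -18; r = -16 − (-18) = 2
t=11: T̂ = 6 − 3·11 = -27; r = -28 − (-27) = -1
SSE = 1 + 4 + 4 + 4 + 1 = 14
s = √(14/3) = √4.66667 ≈ 2.16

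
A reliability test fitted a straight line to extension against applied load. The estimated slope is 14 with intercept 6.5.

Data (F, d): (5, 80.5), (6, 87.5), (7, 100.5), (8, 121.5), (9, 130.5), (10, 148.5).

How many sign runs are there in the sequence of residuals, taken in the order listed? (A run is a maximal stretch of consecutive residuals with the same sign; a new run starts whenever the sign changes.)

F=5: d̂ = 6.5 + 14·5 = 76.5; r = 80.5 − 76.5 = 4
F=6: d̂ = 6.5 + 14·6 = 90.5; r = 87.5 − 90.5 = -3
F=7: d̂ = 6.5 + 14·7 = 104.5; r = 100.5 − 104.5 = -4
F=8: d̂ = 6.5 + 14·8 = 118.5; r = 121.5 − 118.5 = 3
F=9: d̂ = 6.5 + 14·9 = 132.5; r = 130.5 − 132.5 = -2
F=10: d̂ = 6.5 + 14·10 = 146.5; r = 148.5 − 146.5 = 2
Signs: + − − + − +
Runs: +×1, −×2, +×1, −×1, +×1 → 5

5 runs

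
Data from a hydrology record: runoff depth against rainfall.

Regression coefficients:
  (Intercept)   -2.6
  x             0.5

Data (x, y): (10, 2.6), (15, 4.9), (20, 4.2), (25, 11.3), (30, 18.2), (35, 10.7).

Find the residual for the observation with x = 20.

e = -3.2

ŷ = -2.6 + 0.5·20 = 7.4
e = 4.2 − 7.4 = -3.2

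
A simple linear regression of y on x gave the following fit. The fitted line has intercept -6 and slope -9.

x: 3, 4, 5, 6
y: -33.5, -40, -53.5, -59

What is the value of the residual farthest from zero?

r = -2.5

x=3: ŷ = -6 − 9·3 = -33; r = -33.5 − (-33) = -0.5
x=4: ŷ = -6 − 9·4 = -42; r = -40 − (-42) = 2
x=5: ŷ = -6 − 9·5 = -51; r = -53.5 − (-51) = -2.5
x=6: ŷ = -6 − 9·6 = -60; r = -59 − (-60) = 1
Largest |r| is 2.5 at x = 5, residual -2.5.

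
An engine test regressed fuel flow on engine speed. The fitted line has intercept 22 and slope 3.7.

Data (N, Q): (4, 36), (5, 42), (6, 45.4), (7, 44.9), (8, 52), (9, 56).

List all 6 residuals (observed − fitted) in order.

-0.8, 1.5, 1.2, -3, 0.4, 0.7

N=4: Q̂ = 22 + 3.7·4 = 36.8; e = 36 − 36.8 = -0.8
N=5: Q̂ = 22 + 3.7·5 = 40.5; e = 42 − 40.5 = 1.5
N=6: Q̂ = 22 + 3.7·6 = 44.2; e = 45.4 − 44.2 = 1.2
N=7: Q̂ = 22 + 3.7·7 = 47.9; e = 44.9 − 47.9 = -3
N=8: Q̂ = 22 + 3.7·8 = 51.6; e = 52 − 51.6 = 0.4
N=9: Q̂ = 22 + 3.7·9 = 55.3; e = 56 − 55.3 = 0.7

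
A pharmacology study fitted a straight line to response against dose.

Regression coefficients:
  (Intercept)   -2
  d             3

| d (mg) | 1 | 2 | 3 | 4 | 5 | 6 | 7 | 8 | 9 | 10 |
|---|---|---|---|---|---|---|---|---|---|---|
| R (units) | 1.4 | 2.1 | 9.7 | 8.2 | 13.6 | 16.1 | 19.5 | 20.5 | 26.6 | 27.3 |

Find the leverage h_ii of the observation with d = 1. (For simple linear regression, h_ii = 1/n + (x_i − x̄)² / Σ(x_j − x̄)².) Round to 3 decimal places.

d̄ = (1 + 2 + 3 + 4 + 5 + 6 + 7 + 8 + 9 + 10)/10 = 5.5
Σ(d − d̄)² = 20.25 + 12.25 + 6.25 + 2.25 + 0.25 + 0.25 + 2.25 + 6.25 + 12.25 + 20.25 = 82.5
h = 1/10 + (-4.5)²/82.5 = 0.1 + 0.245455 = 0.345

h = 0.345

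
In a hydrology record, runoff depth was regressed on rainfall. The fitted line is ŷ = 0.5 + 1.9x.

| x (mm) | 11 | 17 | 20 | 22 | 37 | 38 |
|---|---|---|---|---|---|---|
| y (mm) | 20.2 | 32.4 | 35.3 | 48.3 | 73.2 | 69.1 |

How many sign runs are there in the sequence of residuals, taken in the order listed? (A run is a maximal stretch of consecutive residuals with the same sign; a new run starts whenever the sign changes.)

3 runs

x=11: ŷ = 0.5 + 1.9·11 = 21.4; r = 20.2 − 21.4 = -1.2
x=17: ŷ = 0.5 + 1.9·17 = 32.8; r = 32.4 − 32.8 = -0.4
x=20: ŷ = 0.5 + 1.9·20 = 38.5; r = 35.3 − 38.5 = -3.2
x=22: ŷ = 0.5 + 1.9·22 = 42.3; r = 48.3 − 42.3 = 6
x=37: ŷ = 0.5 + 1.9·37 = 70.8; r = 73.2 − 70.8 = 2.4
x=38: ŷ = 0.5 + 1.9·38 = 72.7; r = 69.1 − 72.7 = -3.6
Signs: − − − + + −
Runs: −×3, +×2, −×1 → 3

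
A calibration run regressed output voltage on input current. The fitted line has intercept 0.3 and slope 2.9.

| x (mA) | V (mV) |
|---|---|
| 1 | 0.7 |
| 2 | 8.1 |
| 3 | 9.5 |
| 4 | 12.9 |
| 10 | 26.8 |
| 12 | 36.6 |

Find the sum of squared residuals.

SSE = 20

x=1: ŷ = 0.3 + 2.9·1 = 3.2; r = 0.7 − 3.2 = -2.5
x=2: ŷ = 0.3 + 2.9·2 = 6.1; r = 8.1 − 6.1 = 2
x=3: ŷ = 0.3 + 2.9·3 = 9; r = 9.5 − 9 = 0.5
x=4: ŷ = 0.3 + 2.9·4 = 11.9; r = 12.9 − 11.9 = 1
x=10: ŷ = 0.3 + 2.9·10 = 29.3; r = 26.8 − 29.3 = -2.5
x=12: ŷ = 0.3 + 2.9·12 = 35.1; r = 36.6 − 35.1 = 1.5
SSE = 6.25 + 4 + 0.25 + 1 + 6.25 + 2.25 = 20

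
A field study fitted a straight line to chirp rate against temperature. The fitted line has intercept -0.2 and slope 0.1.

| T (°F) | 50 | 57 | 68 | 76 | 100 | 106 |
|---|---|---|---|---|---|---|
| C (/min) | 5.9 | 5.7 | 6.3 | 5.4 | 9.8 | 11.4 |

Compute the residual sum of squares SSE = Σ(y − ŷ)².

SSE = 6.34

T=50: Ĉ = -0.2 + 0.1·50 = 4.8; e = 5.9 − 4.8 = 1.1
T=57: Ĉ = -0.2 + 0.1·57 = 5.5; e = 5.7 − 5.5 = 0.2
T=68: Ĉ = -0.2 + 0.1·68 = 6.6; e = 6.3 − 6.6 = -0.3
T=76: Ĉ = -0.2 + 0.1·76 = 7.4; e = 5.4 − 7.4 = -2
T=100: Ĉ = -0.2 + 0.1·100 = 9.8; e = 9.8 − 9.8 = 0
T=106: Ĉ = -0.2 + 0.1·106 = 10.4; e = 11.4 − 10.4 = 1
SSE = 1.21 + 0.04 + 0.09 + 4 + 0 + 1 = 6.34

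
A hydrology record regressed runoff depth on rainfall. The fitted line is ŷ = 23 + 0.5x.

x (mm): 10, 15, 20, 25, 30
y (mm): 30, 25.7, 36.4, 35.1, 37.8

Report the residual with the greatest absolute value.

x=10: ŷ = 23 + 0.5·10 = 28; e = 30 − 28 = 2
x=15: ŷ = 23 + 0.5·15 = 30.5; e = 25.7 − 30.5 = -4.8
x=20: ŷ = 23 + 0.5·20 = 33; e = 36.4 − 33 = 3.4
x=25: ŷ = 23 + 0.5·25 = 35.5; e = 35.1 − 35.5 = -0.4
x=30: ŷ = 23 + 0.5·30 = 38; e = 37.8 − 38 = -0.2
Largest |e| is 4.8 at x = 15, residual -4.8.

e = -4.8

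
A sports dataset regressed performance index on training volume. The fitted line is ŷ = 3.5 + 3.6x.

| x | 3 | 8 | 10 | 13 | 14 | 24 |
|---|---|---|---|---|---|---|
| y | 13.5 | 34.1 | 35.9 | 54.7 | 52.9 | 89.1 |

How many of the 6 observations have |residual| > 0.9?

4

x=3: ŷ = 3.5 + 3.6·3 = 14.3; r = 13.5 − 14.3 = -0.8
x=8: ŷ = 3.5 + 3.6·8 = 32.3; r = 34.1 − 32.3 = 1.8
x=10: ŷ = 3.5 + 3.6·10 = 39.5; r = 35.9 − 39.5 = -3.6
x=13: ŷ = 3.5 + 3.6·13 = 50.3; r = 54.7 − 50.3 = 4.4
x=14: ŷ = 3.5 + 3.6·14 = 53.9; r = 52.9 − 53.9 = -1
x=24: ŷ = 3.5 + 3.6·24 = 89.9; r = 89.1 − 89.9 = -0.8
|r| > 0.9: x=8 (|r|=1.8), x=10 (|r|=3.6), x=13 (|r|=4.4), x=14 (|r|=1) → 4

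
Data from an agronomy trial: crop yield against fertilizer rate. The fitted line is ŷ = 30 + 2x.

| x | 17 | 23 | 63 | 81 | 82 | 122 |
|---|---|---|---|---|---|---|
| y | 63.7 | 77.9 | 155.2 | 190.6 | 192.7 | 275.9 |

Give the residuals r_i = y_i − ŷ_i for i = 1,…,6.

-0.3, 1.9, -0.8, -1.4, -1.3, 1.9

x=17: ŷ = 30 + 2·17 = 64; r = 63.7 − 64 = -0.3
x=23: ŷ = 30 + 2·23 = 76; r = 77.9 − 76 = 1.9
x=63: ŷ = 30 + 2·63 = 156; r = 155.2 − 156 = -0.8
x=81: ŷ = 30 + 2·81 = 192; r = 190.6 − 192 = -1.4
x=82: ŷ = 30 + 2·82 = 194; r = 192.7 − 194 = -1.3
x=122: ŷ = 30 + 2·122 = 274; r = 275.9 − 274 = 1.9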